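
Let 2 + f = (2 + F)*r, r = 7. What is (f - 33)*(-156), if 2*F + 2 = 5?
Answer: 1638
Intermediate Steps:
F = 3/2 (F = -1 + (½)*5 = -1 + 5/2 = 3/2 ≈ 1.5000)
f = 45/2 (f = -2 + (2 + 3/2)*7 = -2 + (7/2)*7 = -2 + 49/2 = 45/2 ≈ 22.500)
(f - 33)*(-156) = (45/2 - 33)*(-156) = -21/2*(-156) = 1638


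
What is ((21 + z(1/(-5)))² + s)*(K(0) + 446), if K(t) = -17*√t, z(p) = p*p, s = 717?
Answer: 323261246/625 ≈ 5.1722e+5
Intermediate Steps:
z(p) = p²
((21 + z(1/(-5)))² + s)*(K(0) + 446) = ((21 + (1/(-5))²)² + 717)*(-17*√0 + 446) = ((21 + (-⅕)²)² + 717)*(-17*0 + 446) = ((21 + 1/25)² + 717)*(0 + 446) = ((526/25)² + 717)*446 = (276676/625 + 717)*446 = (724801/625)*446 = 323261246/625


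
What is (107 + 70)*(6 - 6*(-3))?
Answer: 4248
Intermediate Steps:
(107 + 70)*(6 - 6*(-3)) = 177*(6 + 18) = 177*24 = 4248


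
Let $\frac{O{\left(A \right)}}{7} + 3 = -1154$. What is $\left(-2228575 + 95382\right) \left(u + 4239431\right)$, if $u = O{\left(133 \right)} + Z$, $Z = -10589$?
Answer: $-9003659422399$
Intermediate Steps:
$O{\left(A \right)} = -8099$ ($O{\left(A \right)} = -21 + 7 \left(-1154\right) = -21 - 8078 = -8099$)
$u = -18688$ ($u = -8099 - 10589 = -18688$)
$\left(-2228575 + 95382\right) \left(u + 4239431\right) = \left(-2228575 + 95382\right) \left(-18688 + 4239431\right) = \left(-2133193\right) 4220743 = -9003659422399$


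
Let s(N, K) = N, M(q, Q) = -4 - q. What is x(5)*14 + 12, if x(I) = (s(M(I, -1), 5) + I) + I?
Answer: 26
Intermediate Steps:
x(I) = -4 + I (x(I) = ((-4 - I) + I) + I = -4 + I)
x(5)*14 + 12 = (-4 + 5)*14 + 12 = 1*14 + 12 = 14 + 12 = 26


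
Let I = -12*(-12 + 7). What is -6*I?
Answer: -360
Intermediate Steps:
I = 60 (I = -12*(-5) = 60)
-6*I = -6*60 = -360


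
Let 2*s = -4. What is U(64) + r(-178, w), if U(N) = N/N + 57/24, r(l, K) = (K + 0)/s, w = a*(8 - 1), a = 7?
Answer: -169/8 ≈ -21.125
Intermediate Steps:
s = -2 (s = (½)*(-4) = -2)
w = 49 (w = 7*(8 - 1) = 7*7 = 49)
r(l, K) = -K/2 (r(l, K) = (K + 0)/(-2) = -K/2)
U(N) = 27/8 (U(N) = 1 + 57*(1/24) = 1 + 19/8 = 27/8)
U(64) + r(-178, w) = 27/8 - ½*49 = 27/8 - 49/2 = -169/8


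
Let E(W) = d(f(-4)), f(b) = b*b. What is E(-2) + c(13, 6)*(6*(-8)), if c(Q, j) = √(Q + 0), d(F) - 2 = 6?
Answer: 8 - 48*√13 ≈ -165.07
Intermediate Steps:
f(b) = b²
d(F) = 8 (d(F) = 2 + 6 = 8)
c(Q, j) = √Q
E(W) = 8
E(-2) + c(13, 6)*(6*(-8)) = 8 + √13*(6*(-8)) = 8 + √13*(-48) = 8 - 48*√13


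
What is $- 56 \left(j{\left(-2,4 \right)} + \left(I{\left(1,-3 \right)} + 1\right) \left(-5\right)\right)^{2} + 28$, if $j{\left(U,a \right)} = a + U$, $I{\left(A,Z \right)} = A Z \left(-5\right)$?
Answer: $-340676$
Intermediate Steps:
$I{\left(A,Z \right)} = - 5 A Z$
$j{\left(U,a \right)} = U + a$
$- 56 \left(j{\left(-2,4 \right)} + \left(I{\left(1,-3 \right)} + 1\right) \left(-5\right)\right)^{2} + 28 = - 56 \left(\left(-2 + 4\right) + \left(\left(-5\right) 1 \left(-3\right) + 1\right) \left(-5\right)\right)^{2} + 28 = - 56 \left(2 + \left(15 + 1\right) \left(-5\right)\right)^{2} + 28 = - 56 \left(2 + 16 \left(-5\right)\right)^{2} + 28 = - 56 \left(2 - 80\right)^{2} + 28 = - 56 \left(-78\right)^{2} + 28 = \left(-56\right) 6084 + 28 = -340704 + 28 = -340676$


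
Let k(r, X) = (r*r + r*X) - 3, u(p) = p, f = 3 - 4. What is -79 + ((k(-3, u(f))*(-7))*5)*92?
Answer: -29059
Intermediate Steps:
f = -1
k(r, X) = -3 + r**2 + X*r (k(r, X) = (r**2 + X*r) - 3 = -3 + r**2 + X*r)
-79 + ((k(-3, u(f))*(-7))*5)*92 = -79 + (((-3 + (-3)**2 - 1*(-3))*(-7))*5)*92 = -79 + (((-3 + 9 + 3)*(-7))*5)*92 = -79 + ((9*(-7))*5)*92 = -79 - 63*5*92 = -79 - 315*92 = -79 - 28980 = -29059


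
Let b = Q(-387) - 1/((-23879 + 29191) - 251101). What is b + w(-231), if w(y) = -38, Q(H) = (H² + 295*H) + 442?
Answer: 8850370313/245789 ≈ 36008.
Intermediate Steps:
Q(H) = 442 + H² + 295*H
b = 8859710295/245789 (b = (442 + (-387)² + 295*(-387)) - 1/((-23879 + 29191) - 251101) = (442 + 149769 - 114165) - 1/(5312 - 251101) = 36046 - 1/(-245789) = 36046 - 1*(-1/245789) = 36046 + 1/245789 = 8859710295/245789 ≈ 36046.)
b + w(-231) = 8859710295/245789 - 38 = 8850370313/245789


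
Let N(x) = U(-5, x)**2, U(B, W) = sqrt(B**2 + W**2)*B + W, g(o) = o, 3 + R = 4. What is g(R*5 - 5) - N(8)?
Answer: -2289 + 80*sqrt(89) ≈ -1534.3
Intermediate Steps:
R = 1 (R = -3 + 4 = 1)
U(B, W) = W + B*sqrt(B**2 + W**2) (U(B, W) = B*sqrt(B**2 + W**2) + W = W + B*sqrt(B**2 + W**2))
N(x) = (x - 5*sqrt(25 + x**2))**2 (N(x) = (x - 5*sqrt((-5)**2 + x**2))**2 = (x - 5*sqrt(25 + x**2))**2)
g(R*5 - 5) - N(8) = (1*5 - 5) - (8 - 5*sqrt(25 + 8**2))**2 = (5 - 5) - (8 - 5*sqrt(25 + 64))**2 = 0 - (8 - 5*sqrt(89))**2 = -(8 - 5*sqrt(89))**2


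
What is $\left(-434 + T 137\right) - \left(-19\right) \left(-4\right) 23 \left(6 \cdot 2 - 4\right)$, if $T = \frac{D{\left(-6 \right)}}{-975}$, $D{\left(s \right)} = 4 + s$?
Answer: $- \frac{14057276}{975} \approx -14418.0$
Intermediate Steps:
$T = \frac{2}{975}$ ($T = \frac{4 - 6}{-975} = \left(-2\right) \left(- \frac{1}{975}\right) = \frac{2}{975} \approx 0.0020513$)
$\left(-434 + T 137\right) - \left(-19\right) \left(-4\right) 23 \left(6 \cdot 2 - 4\right) = \left(-434 + \frac{2}{975} \cdot 137\right) - \left(-19\right) \left(-4\right) 23 \left(6 \cdot 2 - 4\right) = \left(-434 + \frac{274}{975}\right) - 76 \cdot 23 \left(12 - 4\right) = - \frac{422876}{975} - 1748 \cdot 8 = - \frac{422876}{975} - 13984 = - \frac{14057276}{975}$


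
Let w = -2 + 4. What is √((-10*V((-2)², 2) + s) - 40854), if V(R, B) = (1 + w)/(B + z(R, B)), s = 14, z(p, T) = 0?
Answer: I*√40855 ≈ 202.13*I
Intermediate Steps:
w = 2
V(R, B) = 3/B (V(R, B) = (1 + 2)/(B + 0) = 3/B)
√((-10*V((-2)², 2) + s) - 40854) = √((-30/2 + 14) - 40854) = √((-10*3/2 + 14) - 40854) = √((-15 + 14) - 40854) = √(-1 - 40854) = √(-40855) = I*√40855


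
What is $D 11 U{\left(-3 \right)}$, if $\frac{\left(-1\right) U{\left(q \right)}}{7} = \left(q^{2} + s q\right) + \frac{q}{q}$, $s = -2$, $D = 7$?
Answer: $-8624$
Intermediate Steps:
$U{\left(q \right)} = -7 - 7 q^{2} + 14 q$ ($U{\left(q \right)} = - 7 \left(\left(q^{2} - 2 q\right) + \frac{q}{q}\right) = - 7 \left(\left(q^{2} - 2 q\right) + 1\right) = - 7 \left(1 + q^{2} - 2 q\right) = -7 - 7 q^{2} + 14 q$)
$D 11 U{\left(-3 \right)} = 7 \cdot 11 \left(-7 - 7 \left(-3\right)^{2} + 14 \left(-3\right)\right) = 77 \left(-7 - 63 - 42\right) = 77 \left(-112\right) = -8624$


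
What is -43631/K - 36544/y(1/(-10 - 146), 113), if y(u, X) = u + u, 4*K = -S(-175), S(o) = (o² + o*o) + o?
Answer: 24870044132/8725 ≈ 2.8504e+6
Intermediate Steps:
S(o) = o + 2*o² (S(o) = (o² + o²) + o = 2*o² + o = o + 2*o²)
K = -61075/4 (K = (-(-175)*(1 + 2*(-175)))/4 = (-(-175)*(1 - 350))/4 = (-(-175)*(-349))/4 = (-1*61075)/4 = (¼)*(-61075) = -61075/4 ≈ -15269.)
y(u, X) = 2*u
-43631/K - 36544/y(1/(-10 - 146), 113) = -43631/(-61075/4) - 36544/(2/(-10 - 146)) = -43631*(-4/61075) - 36544/(2/(-156)) = 24932/8725 - 36544/(2*(-1/156)) = 24932/8725 - 36544/(-1/78) = 24932/8725 - 36544*(-78) = 24932/8725 + 2850432 = 24870044132/8725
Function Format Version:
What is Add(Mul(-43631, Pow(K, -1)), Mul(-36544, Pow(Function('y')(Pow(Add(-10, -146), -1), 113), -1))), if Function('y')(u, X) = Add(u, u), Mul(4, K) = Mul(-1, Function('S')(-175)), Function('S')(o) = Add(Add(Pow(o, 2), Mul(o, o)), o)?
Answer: Rational(24870044132, 8725) ≈ 2.8504e+6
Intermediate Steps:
Function('S')(o) = Add(o, Mul(2, Pow(o, 2))) (Function('S')(o) = Add(Add(Pow(o, 2), Pow(o, 2)), o) = Add(Mul(2, Pow(o, 2)), o) = Add(o, Mul(2, Pow(o, 2))))
K = Rational(-61075, 4) (K = Mul(Rational(1, 4), Mul(-1, Mul(-175, Add(1, Mul(2, -175))))) = Mul(Rational(1, 4), Mul(-1, Mul(-175, Add(1, -350)))) = Mul(Rational(1, 4), Mul(-1, Mul(-175, -349))) = Mul(Rational(1, 4), Mul(-1, 61075)) = Mul(Rational(1, 4), -61075) = Rational(-61075, 4) ≈ -15269.)
Function('y')(u, X) = Mul(2, u)
Add(Mul(-43631, Pow(K, -1)), Mul(-36544, Pow(Function('y')(Pow(Add(-10, -146), -1), 113), -1))) = Add(Mul(-43631, Pow(Rational(-61075, 4), -1)), Mul(-36544, Pow(Mul(2, Pow(Add(-10, -146), -1)), -1))) = Add(Mul(-43631, Rational(-4, 61075)), Mul(-36544, Pow(Mul(2, Pow(-156, -1)), -1))) = Add(Rational(24932, 8725), Mul(-36544, Pow(Mul(2, Rational(-1, 156)), -1))) = Add(Rational(24932, 8725), Mul(-36544, Pow(Rational(-1, 78), -1))) = Add(Rational(24932, 8725), Mul(-36544, -78)) = Add(Rational(24932, 8725), 2850432) = Rational(24870044132, 8725)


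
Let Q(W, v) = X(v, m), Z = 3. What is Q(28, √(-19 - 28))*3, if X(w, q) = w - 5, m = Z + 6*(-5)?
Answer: -15 + 3*I*√47 ≈ -15.0 + 20.567*I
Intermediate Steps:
m = -27 (m = 3 + 6*(-5) = 3 - 30 = -27)
X(w, q) = -5 + w
Q(W, v) = -5 + v
Q(28, √(-19 - 28))*3 = (-5 + √(-19 - 28))*3 = (-5 + √(-47))*3 = (-5 + I*√47)*3 = -15 + 3*I*√47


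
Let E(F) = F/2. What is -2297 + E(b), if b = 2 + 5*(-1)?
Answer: -4597/2 ≈ -2298.5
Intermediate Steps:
b = -3 (b = 2 - 5 = -3)
E(F) = F/2 (E(F) = F*(½) = F/2)
-2297 + E(b) = -2297 + (½)*(-3) = -2297 - 3/2 = -4597/2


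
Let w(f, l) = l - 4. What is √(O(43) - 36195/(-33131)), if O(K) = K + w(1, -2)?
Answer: √41812713502/33131 ≈ 6.1719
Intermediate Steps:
w(f, l) = -4 + l
O(K) = -6 + K (O(K) = K + (-4 - 2) = K - 6 = -6 + K)
√(O(43) - 36195/(-33131)) = √((-6 + 43) - 36195/(-33131)) = √(37 - 36195*(-1/33131)) = √(37 + 36195/33131) = √(1262042/33131) = √41812713502/33131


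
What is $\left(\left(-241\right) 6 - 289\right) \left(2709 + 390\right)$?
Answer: $-5376765$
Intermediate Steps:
$\left(\left(-241\right) 6 - 289\right) \left(2709 + 390\right) = \left(-1446 - 289\right) 3099 = \left(-1735\right) 3099 = -5376765$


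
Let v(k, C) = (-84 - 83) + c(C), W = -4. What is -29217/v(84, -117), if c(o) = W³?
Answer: 9739/77 ≈ 126.48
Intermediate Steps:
c(o) = -64 (c(o) = (-4)³ = -64)
v(k, C) = -231 (v(k, C) = (-84 - 83) - 64 = -167 - 64 = -231)
-29217/v(84, -117) = -29217/(-231) = -29217*(-1/231) = 9739/77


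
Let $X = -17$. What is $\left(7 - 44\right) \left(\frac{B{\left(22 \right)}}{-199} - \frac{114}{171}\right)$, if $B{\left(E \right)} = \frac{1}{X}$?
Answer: $\frac{250231}{10149} \approx 24.656$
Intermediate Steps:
$B{\left(E \right)} = - \frac{1}{17}$ ($B{\left(E \right)} = \frac{1}{-17} = - \frac{1}{17}$)
$\left(7 - 44\right) \left(\frac{B{\left(22 \right)}}{-199} - \frac{114}{171}\right) = \left(7 - 44\right) \left(- \frac{1}{17 \left(-199\right)} - \frac{114}{171}\right) = \left(7 - 44\right) \left(\left(- \frac{1}{17}\right) \left(- \frac{1}{199}\right) - \frac{2}{3}\right) = - 37 \left(\frac{1}{3383} - \frac{2}{3}\right) = \left(-37\right) \left(- \frac{6763}{10149}\right) = \frac{250231}{10149}$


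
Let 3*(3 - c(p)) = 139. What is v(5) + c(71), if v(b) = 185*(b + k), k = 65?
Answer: 38720/3 ≈ 12907.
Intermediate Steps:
c(p) = -130/3 (c(p) = 3 - ⅓*139 = 3 - 139/3 = -130/3)
v(b) = 12025 + 185*b (v(b) = 185*(b + 65) = 185*(65 + b) = 12025 + 185*b)
v(5) + c(71) = (12025 + 185*5) - 130/3 = (12025 + 925) - 130/3 = 12950 - 130/3 = 38720/3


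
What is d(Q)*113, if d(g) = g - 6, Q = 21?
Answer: 1695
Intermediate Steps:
d(g) = -6 + g
d(Q)*113 = (-6 + 21)*113 = 15*113 = 1695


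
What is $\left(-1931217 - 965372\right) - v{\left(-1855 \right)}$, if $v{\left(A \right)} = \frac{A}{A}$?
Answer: $-2896590$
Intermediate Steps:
$v{\left(A \right)} = 1$
$\left(-1931217 - 965372\right) - v{\left(-1855 \right)} = \left(-1931217 - 965372\right) - 1 = -2896589 - 1 = -2896590$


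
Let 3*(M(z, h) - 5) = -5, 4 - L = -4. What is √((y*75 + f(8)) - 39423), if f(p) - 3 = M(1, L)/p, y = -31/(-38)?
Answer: I*√511501755/114 ≈ 198.39*I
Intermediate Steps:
L = 8 (L = 4 - 1*(-4) = 4 + 4 = 8)
y = 31/38 (y = -31*(-1/38) = 31/38 ≈ 0.81579)
M(z, h) = 10/3 (M(z, h) = 5 + (⅓)*(-5) = 5 - 5/3 = 10/3)
f(p) = 3 + 10/(3*p)
√((y*75 + f(8)) - 39423) = √(((31/38)*75 + (3 + (10/3)/8)) - 39423) = √((2325/38 + (3 + (10/3)*(⅛))) - 39423) = √((2325/38 + (3 + 5/12)) - 39423) = √((2325/38 + 41/12) - 39423) = √(14729/228 - 39423) = √(-8973715/228) = I*√511501755/114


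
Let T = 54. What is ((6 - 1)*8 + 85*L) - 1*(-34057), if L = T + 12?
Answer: 39707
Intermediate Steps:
L = 66 (L = 54 + 12 = 66)
((6 - 1)*8 + 85*L) - 1*(-34057) = ((6 - 1)*8 + 85*66) - 1*(-34057) = (5*8 + 5610) + 34057 = (40 + 5610) + 34057 = 5650 + 34057 = 39707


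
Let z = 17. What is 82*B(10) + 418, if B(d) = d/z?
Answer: 7926/17 ≈ 466.24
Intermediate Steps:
B(d) = d/17
82*B(10) + 418 = 82*((1/17)*10) + 418 = 82*(10/17) + 418 = 820/17 + 418 = 7926/17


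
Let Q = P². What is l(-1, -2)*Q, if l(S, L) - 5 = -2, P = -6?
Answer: 108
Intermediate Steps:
l(S, L) = 3 (l(S, L) = 5 - 2 = 3)
Q = 36 (Q = (-6)² = 36)
l(-1, -2)*Q = 3*36 = 108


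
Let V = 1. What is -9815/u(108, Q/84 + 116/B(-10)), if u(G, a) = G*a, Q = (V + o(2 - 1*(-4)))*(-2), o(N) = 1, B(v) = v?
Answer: 343525/44028 ≈ 7.8024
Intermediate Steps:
Q = -4 (Q = (1 + 1)*(-2) = 2*(-2) = -4)
-9815/u(108, Q/84 + 116/B(-10)) = -9815*1/(108*(-4/84 + 116/(-10))) = -9815*1/(108*(-4*1/84 + 116*(-⅒))) = -9815*1/(108*(-1/21 - 58/5)) = -9815/(108*(-1223/105)) = -9815/(-44028/35) = -9815*(-35/44028) = 343525/44028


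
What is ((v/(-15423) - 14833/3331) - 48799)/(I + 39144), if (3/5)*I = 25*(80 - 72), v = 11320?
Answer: -1253633468333/1014054517936 ≈ -1.2363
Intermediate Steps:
I = 1000/3 (I = 5*(25*(80 - 72))/3 = 5*(25*8)/3 = (5/3)*200 = 1000/3 ≈ 333.33)
((v/(-15423) - 14833/3331) - 48799)/(I + 39144) = ((11320/(-15423) - 14833/3331) - 48799)/(1000/3 + 39144) = ((11320*(-1/15423) - 14833*1/3331) - 48799)/(118432/3) = ((-11320/15423 - 14833/3331) - 48799)*(3/118432) = (-266476279/51374013 - 48799)*(3/118432) = -2507266936666/51374013*3/118432 = -1253633468333/1014054517936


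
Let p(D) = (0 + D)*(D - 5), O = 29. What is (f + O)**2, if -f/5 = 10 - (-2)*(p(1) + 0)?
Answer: 361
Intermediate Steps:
p(D) = D*(-5 + D)
f = -10 (f = -5*(10 - (-2)*(1*(-5 + 1) + 0)) = -5*(10 - (-2)*(1*(-4) + 0)) = -5*(10 - (-2)*(-4 + 0)) = -5*(10 - (-2)*(-4)) = -5*(10 - 1*8) = -5*(10 - 8) = -5*2 = -10)
(f + O)**2 = (-10 + 29)**2 = 19**2 = 361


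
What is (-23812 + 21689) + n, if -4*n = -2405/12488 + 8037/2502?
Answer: -14745926941/6943328 ≈ -2123.8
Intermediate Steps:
n = -5241597/6943328 (n = -(-2405/12488 + 8037/2502)/4 = -(-2405*1/12488 + 8037*(1/2502))/4 = -(-2405/12488 + 893/278)/4 = -¼*5241597/1735832 = -5241597/6943328 ≈ -0.75491)
(-23812 + 21689) + n = (-23812 + 21689) - 5241597/6943328 = -2123 - 5241597/6943328 = -14745926941/6943328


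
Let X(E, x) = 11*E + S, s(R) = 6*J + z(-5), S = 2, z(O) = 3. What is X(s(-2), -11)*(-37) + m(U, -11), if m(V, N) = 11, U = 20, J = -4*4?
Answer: 37788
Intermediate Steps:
J = -16
s(R) = -93 (s(R) = 6*(-16) + 3 = -96 + 3 = -93)
X(E, x) = 2 + 11*E (X(E, x) = 11*E + 2 = 2 + 11*E)
X(s(-2), -11)*(-37) + m(U, -11) = (2 + 11*(-93))*(-37) + 11 = (2 - 1023)*(-37) + 11 = -1021*(-37) + 11 = 37777 + 11 = 37788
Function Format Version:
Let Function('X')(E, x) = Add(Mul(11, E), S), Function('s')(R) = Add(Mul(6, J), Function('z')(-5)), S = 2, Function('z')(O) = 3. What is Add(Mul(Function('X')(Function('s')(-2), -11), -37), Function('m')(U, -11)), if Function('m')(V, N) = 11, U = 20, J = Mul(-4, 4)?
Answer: 37788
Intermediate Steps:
J = -16
Function('s')(R) = -93 (Function('s')(R) = Add(Mul(6, -16), 3) = Add(-96, 3) = -93)
Function('X')(E, x) = Add(2, Mul(11, E)) (Function('X')(E, x) = Add(Mul(11, E), 2) = Add(2, Mul(11, E)))
Add(Mul(Function('X')(Function('s')(-2), -11), -37), Function('m')(U, -11)) = Add(Mul(Add(2, Mul(11, -93)), -37), 11) = Add(Mul(Add(2, -1023), -37), 11) = Add(Mul(-1021, -37), 11) = Add(37777, 11) = 37788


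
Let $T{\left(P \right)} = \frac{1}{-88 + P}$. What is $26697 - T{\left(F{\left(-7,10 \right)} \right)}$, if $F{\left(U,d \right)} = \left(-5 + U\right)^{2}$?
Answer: $\frac{1495031}{56} \approx 26697.0$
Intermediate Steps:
$26697 - T{\left(F{\left(-7,10 \right)} \right)} = 26697 - \frac{1}{-88 + \left(-5 - 7\right)^{2}} = 26697 - \frac{1}{-88 + \left(-12\right)^{2}} = 26697 - \frac{1}{-88 + 144} = 26697 - \frac{1}{56} = \frac{1495031}{56}$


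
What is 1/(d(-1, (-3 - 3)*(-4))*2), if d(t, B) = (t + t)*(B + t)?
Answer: -1/92 ≈ -0.010870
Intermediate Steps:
d(t, B) = 2*t*(B + t) (d(t, B) = (2*t)*(B + t) = 2*t*(B + t))
1/(d(-1, (-3 - 3)*(-4))*2) = 1/((2*(-1)*((-3 - 3)*(-4) - 1))*2) = 1/((2*(-1)*(-6*(-4) - 1))*2) = 1/((2*(-1)*(24 - 1))*2) = 1/((2*(-1)*23)*2) = 1/(-46*2) = 1/(-92) = -1/92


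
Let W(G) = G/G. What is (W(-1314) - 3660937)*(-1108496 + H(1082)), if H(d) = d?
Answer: 4054171779504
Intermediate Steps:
W(G) = 1
(W(-1314) - 3660937)*(-1108496 + H(1082)) = (1 - 3660937)*(-1108496 + 1082) = -3660936*(-1107414) = 4054171779504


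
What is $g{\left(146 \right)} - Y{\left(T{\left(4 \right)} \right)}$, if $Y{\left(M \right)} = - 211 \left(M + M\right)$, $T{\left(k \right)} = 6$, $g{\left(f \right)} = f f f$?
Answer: $3114668$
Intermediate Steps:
$g{\left(f \right)} = f^{3}$ ($g{\left(f \right)} = f^{2} f = f^{3}$)
$Y{\left(M \right)} = - 422 M$ ($Y{\left(M \right)} = - 211 \cdot 2 M = - 422 M$)
$g{\left(146 \right)} - Y{\left(T{\left(4 \right)} \right)} = 146^{3} - \left(-422\right) 6 = 3112136 - -2532 = 3112136 + 2532 = 3114668$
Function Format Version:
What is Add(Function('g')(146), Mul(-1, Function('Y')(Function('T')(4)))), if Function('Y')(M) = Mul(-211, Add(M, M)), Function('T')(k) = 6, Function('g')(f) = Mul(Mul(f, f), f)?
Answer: 3114668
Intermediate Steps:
Function('g')(f) = Pow(f, 3) (Function('g')(f) = Mul(Pow(f, 2), f) = Pow(f, 3))
Function('Y')(M) = Mul(-422, M) (Function('Y')(M) = Mul(-211, Mul(2, M)) = Mul(-422, M))
Add(Function('g')(146), Mul(-1, Function('Y')(Function('T')(4)))) = Add(Pow(146, 3), Mul(-1, Mul(-422, 6))) = Add(3112136, Mul(-1, -2532)) = Add(3112136, 2532) = 3114668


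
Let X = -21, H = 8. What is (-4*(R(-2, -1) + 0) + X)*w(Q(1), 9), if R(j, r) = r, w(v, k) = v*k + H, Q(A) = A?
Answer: -289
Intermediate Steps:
w(v, k) = 8 + k*v (w(v, k) = v*k + 8 = k*v + 8 = 8 + k*v)
(-4*(R(-2, -1) + 0) + X)*w(Q(1), 9) = (-4*(-1 + 0) - 21)*(8 + 9*1) = (-4*(-1) - 21)*(8 + 9) = (4 - 21)*17 = -17*17 = -289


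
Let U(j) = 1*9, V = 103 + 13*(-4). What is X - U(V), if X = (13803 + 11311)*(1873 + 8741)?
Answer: 266559987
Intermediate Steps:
V = 51 (V = 103 - 52 = 51)
U(j) = 9
X = 266559996 (X = 25114*10614 = 266559996)
X - U(V) = 266559996 - 1*9 = 266559996 - 9 = 266559987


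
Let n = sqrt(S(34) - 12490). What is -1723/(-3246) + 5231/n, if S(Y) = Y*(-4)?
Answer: 1723/3246 - 5231*I*sqrt(12626)/12626 ≈ 0.53081 - 46.553*I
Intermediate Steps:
S(Y) = -4*Y
n = I*sqrt(12626) (n = sqrt(-4*34 - 12490) = sqrt(-136 - 12490) = sqrt(-12626) = I*sqrt(12626) ≈ 112.37*I)
-1723/(-3246) + 5231/n = -1723/(-3246) + 5231/((I*sqrt(12626))) = -1723*(-1/3246) + 5231*(-I*sqrt(12626)/12626) = 1723/3246 - 5231*I*sqrt(12626)/12626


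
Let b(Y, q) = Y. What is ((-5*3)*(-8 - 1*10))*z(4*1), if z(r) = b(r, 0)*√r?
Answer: 2160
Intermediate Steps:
z(r) = r^(3/2) (z(r) = r*√r = r^(3/2))
((-5*3)*(-8 - 1*10))*z(4*1) = ((-5*3)*(-8 - 1*10))*(4*1)^(3/2) = (-15*(-8 - 10))*4^(3/2) = -15*(-18)*8 = 270*8 = 2160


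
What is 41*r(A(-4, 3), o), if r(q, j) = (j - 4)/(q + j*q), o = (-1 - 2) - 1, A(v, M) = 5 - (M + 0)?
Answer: 164/3 ≈ 54.667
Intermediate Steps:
A(v, M) = 5 - M
o = -4 (o = -3 - 1 = -4)
r(q, j) = (-4 + j)/(q + j*q)
41*r(A(-4, 3), o) = 41*((-4 - 4)/((5 - 1*3)*(1 - 4))) = 41*(-8/((5 - 3)*(-3))) = 41*(-⅓*(-8)/2) = 41*((½)*(-⅓)*(-8)) = 41*(4/3) = 164/3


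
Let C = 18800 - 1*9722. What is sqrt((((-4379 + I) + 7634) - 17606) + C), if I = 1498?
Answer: 5*I*sqrt(151) ≈ 61.441*I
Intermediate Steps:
C = 9078 (C = 18800 - 9722 = 9078)
sqrt((((-4379 + I) + 7634) - 17606) + C) = sqrt((((-4379 + 1498) + 7634) - 17606) + 9078) = sqrt(((-2881 + 7634) - 17606) + 9078) = sqrt((4753 - 17606) + 9078) = sqrt(-12853 + 9078) = sqrt(-3775) = 5*I*sqrt(151)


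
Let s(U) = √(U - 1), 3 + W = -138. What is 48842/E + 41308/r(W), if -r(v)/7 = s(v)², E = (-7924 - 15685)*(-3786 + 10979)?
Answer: 3507428442724/84400309889 ≈ 41.557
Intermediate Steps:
W = -141 (W = -3 - 138 = -141)
E = -169819537 (E = -23609*7193 = -169819537)
s(U) = √(-1 + U)
r(v) = 7 - 7*v (r(v) = -(-7 + 7*v) = -7*(-1 + v) = 7 - 7*v)
48842/E + 41308/r(W) = 48842/(-169819537) + 41308/(7 - 7*(-141)) = 48842*(-1/169819537) + 41308/(7 + 987) = -48842/169819537 + 41308/994 = -48842/169819537 + 41308*(1/994) = -48842/169819537 + 20654/497 = 3507428442724/84400309889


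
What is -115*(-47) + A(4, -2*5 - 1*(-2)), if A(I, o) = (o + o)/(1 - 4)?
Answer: 16231/3 ≈ 5410.3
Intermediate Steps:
A(I, o) = -2*o/3 (A(I, o) = (2*o)/(-3) = (2*o)*(-⅓) = -2*o/3)
-115*(-47) + A(4, -2*5 - 1*(-2)) = -115*(-47) - 2*(-2*5 - 1*(-2))/3 = 5405 - 2*(-10 + 2)/3 = 5405 - ⅔*(-8) = 5405 + 16/3 = 16231/3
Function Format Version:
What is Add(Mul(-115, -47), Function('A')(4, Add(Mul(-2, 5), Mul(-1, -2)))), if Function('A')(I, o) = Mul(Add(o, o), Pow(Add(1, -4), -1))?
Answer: Rational(16231, 3) ≈ 5410.3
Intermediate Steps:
Function('A')(I, o) = Mul(Rational(-2, 3), o) (Function('A')(I, o) = Mul(Mul(2, o), Pow(-3, -1)) = Mul(Mul(2, o), Rational(-1, 3)) = Mul(Rational(-2, 3), o))
Add(Mul(-115, -47), Function('A')(4, Add(Mul(-2, 5), Mul(-1, -2)))) = Add(Mul(-115, -47), Mul(Rational(-2, 3), Add(Mul(-2, 5), Mul(-1, -2)))) = Add(5405, Mul(Rational(-2, 3), Add(-10, 2))) = Add(5405, Mul(Rational(-2, 3), -8)) = Add(5405, Rational(16, 3)) = Rational(16231, 3)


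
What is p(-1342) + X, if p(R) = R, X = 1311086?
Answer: 1309744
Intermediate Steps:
p(-1342) + X = -1342 + 1311086 = 1309744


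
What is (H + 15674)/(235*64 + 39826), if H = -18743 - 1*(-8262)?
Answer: 5193/54866 ≈ 0.094649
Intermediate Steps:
H = -10481 (H = -18743 + 8262 = -10481)
(H + 15674)/(235*64 + 39826) = (-10481 + 15674)/(235*64 + 39826) = 5193/(15040 + 39826) = 5193/54866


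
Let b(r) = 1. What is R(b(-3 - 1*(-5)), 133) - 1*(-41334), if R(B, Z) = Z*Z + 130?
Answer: 59153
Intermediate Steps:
R(B, Z) = 130 + Z² (R(B, Z) = Z² + 130 = 130 + Z²)
R(b(-3 - 1*(-5)), 133) - 1*(-41334) = (130 + 133²) - 1*(-41334) = (130 + 17689) + 41334 = 17819 + 41334 = 59153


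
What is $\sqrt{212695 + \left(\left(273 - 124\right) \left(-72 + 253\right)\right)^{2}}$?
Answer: $2 \sqrt{181884914} \approx 26973.0$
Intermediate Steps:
$\sqrt{212695 + \left(\left(273 - 124\right) \left(-72 + 253\right)\right)^{2}} = \sqrt{212695 + \left(149 \cdot 181\right)^{2}} = \sqrt{212695 + 26969^{2}} = \sqrt{212695 + 727326961} = \sqrt{727539656} = 2 \sqrt{181884914}$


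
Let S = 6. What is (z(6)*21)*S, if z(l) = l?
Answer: 756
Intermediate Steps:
(z(6)*21)*S = (6*21)*6 = 126*6 = 756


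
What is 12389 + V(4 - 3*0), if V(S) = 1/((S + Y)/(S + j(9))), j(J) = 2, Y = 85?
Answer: 1102627/89 ≈ 12389.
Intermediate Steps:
V(S) = (2 + S)/(85 + S) (V(S) = 1/((S + 85)/(S + 2)) = 1/((85 + S)/(2 + S)) = (2 + S)/(85 + S))
12389 + V(4 - 3*0) = 12389 + (2 + (4 - 3*0))/(85 + (4 - 3*0)) = 12389 + (2 + (4 + 0))/(85 + (4 + 0)) = 12389 + (2 + 4)/(85 + 4) = 12389 + 6/89 = 1102627/89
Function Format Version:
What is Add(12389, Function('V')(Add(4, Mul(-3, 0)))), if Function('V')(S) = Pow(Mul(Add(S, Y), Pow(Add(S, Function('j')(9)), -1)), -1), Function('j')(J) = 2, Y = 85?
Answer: Rational(1102627, 89) ≈ 12389.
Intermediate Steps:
Function('V')(S) = Mul(Pow(Add(85, S), -1), Add(2, S)) (Function('V')(S) = Pow(Mul(Add(S, 85), Pow(Add(S, 2), -1)), -1) = Pow(Mul(Add(85, S), Pow(Add(2, S), -1)), -1) = Pow(Mul(Pow(Add(2, S), -1), Add(85, S)), -1) = Mul(Pow(Add(85, S), -1), Add(2, S)))
Add(12389, Function('V')(Add(4, Mul(-3, 0)))) = Add(12389, Mul(Pow(Add(85, Add(4, Mul(-3, 0))), -1), Add(2, Add(4, Mul(-3, 0))))) = Add(12389, Mul(Pow(Add(85, Add(4, 0)), -1), Add(2, Add(4, 0)))) = Add(12389, Mul(Pow(Add(85, 4), -1), Add(2, 4))) = Add(12389, Mul(Pow(89, -1), 6)) = Add(12389, Mul(Rational(1, 89), 6)) = Add(12389, Rational(6, 89)) = Rational(1102627, 89)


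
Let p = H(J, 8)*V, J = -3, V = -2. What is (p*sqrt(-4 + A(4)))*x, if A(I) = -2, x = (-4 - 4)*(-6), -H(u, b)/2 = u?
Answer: -576*I*sqrt(6) ≈ -1410.9*I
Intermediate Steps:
H(u, b) = -2*u
x = 48 (x = -8*(-6) = 48)
p = -12 (p = -2*(-3)*(-2) = 6*(-2) = -12)
(p*sqrt(-4 + A(4)))*x = -12*sqrt(-4 - 2)*48 = -12*I*sqrt(6)*48 = -576*I*sqrt(6)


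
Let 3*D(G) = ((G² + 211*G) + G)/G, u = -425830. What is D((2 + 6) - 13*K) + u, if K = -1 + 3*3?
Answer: -1277374/3 ≈ -4.2579e+5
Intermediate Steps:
K = 8 (K = -1 + 9 = 8)
D(G) = (G² + 212*G)/(3*G) (D(G) = (((G² + 211*G) + G)/G)/3 = ((G² + 212*G)/G)/3 = (G² + 212*G)/(3*G))
D((2 + 6) - 13*K) + u = (212/3 + ((2 + 6) - 13*8)/3) - 425830 = (212/3 + (8 - 104)/3) - 425830 = (212/3 + (⅓)*(-96)) - 425830 = (212/3 - 32) - 425830 = 116/3 - 425830 = -1277374/3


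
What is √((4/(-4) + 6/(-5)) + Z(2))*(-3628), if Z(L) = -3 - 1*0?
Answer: -3628*I*√130/5 ≈ -8273.1*I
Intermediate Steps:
Z(L) = -3 (Z(L) = -3 + 0 = -3)
√((4/(-4) + 6/(-5)) + Z(2))*(-3628) = √((4/(-4) + 6/(-5)) - 3)*(-3628) = √((4*(-¼) + 6*(-⅕)) - 3)*(-3628) = √((-1 - 6/5) - 3)*(-3628) = √(-11/5 - 3)*(-3628) = √(-26/5)*(-3628) = (I*√130/5)*(-3628) = -3628*I*√130/5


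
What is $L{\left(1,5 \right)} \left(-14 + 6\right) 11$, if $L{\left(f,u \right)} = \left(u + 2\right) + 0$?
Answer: $-616$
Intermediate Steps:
$L{\left(f,u \right)} = 2 + u$ ($L{\left(f,u \right)} = \left(2 + u\right) + 0 = 2 + u$)
$L{\left(1,5 \right)} \left(-14 + 6\right) 11 = \left(2 + 5\right) \left(-14 + 6\right) 11 = 7 \left(-8\right) 11 = \left(-56\right) 11 = -616$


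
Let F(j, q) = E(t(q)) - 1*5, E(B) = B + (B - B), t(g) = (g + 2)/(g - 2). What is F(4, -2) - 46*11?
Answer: -511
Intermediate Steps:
t(g) = (2 + g)/(-2 + g)
E(B) = B (E(B) = B + 0 = B)
F(j, q) = -5 + (2 + q)/(-2 + q) (F(j, q) = (2 + q)/(-2 + q) - 1*5 = (2 + q)/(-2 + q) - 5 = -5 + (2 + q)/(-2 + q))
F(4, -2) - 46*11 = 4*(3 - 1*(-2))/(-2 - 2) - 46*11 = 4*(3 + 2)/(-4) - 506 = 4*(-¼)*5 - 506 = -5 - 506 = -511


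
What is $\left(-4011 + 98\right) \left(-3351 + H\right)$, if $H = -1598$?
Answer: $19365437$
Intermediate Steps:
$\left(-4011 + 98\right) \left(-3351 + H\right) = \left(-4011 + 98\right) \left(-3351 - 1598\right) = \left(-3913\right) \left(-4949\right) = 19365437$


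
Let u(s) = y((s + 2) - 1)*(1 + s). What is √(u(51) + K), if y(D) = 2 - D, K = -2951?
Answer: I*√5551 ≈ 74.505*I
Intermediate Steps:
u(s) = (1 + s)*(1 - s) (u(s) = (2 - ((s + 2) - 1))*(1 + s) = (2 - ((2 + s) - 1))*(1 + s) = (2 - (1 + s))*(1 + s) = (2 + (-1 - s))*(1 + s) = (1 - s)*(1 + s) = (1 + s)*(1 - s))
√(u(51) + K) = √((1 - 1*51²) - 2951) = √((1 - 1*2601) - 2951) = √((1 - 2601) - 2951) = √(-2600 - 2951) = √(-5551) = I*√5551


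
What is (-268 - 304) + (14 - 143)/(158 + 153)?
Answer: -178021/311 ≈ -572.42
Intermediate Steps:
(-268 - 304) + (14 - 143)/(158 + 153) = -572 - 129/311 = -178021/311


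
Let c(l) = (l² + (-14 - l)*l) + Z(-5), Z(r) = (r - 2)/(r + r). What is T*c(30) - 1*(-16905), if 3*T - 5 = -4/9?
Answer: 4392437/270 ≈ 16268.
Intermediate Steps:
T = 41/27 (T = 5/3 + (-4/9)/3 = 5/3 + (-4*⅑)/3 = 5/3 + (⅓)*(-4/9) = 5/3 - 4/27 = 41/27 ≈ 1.5185)
Z(r) = (-2 + r)/(2*r) (Z(r) = (-2 + r)/((2*r)) = (-2 + r)*(1/(2*r)) = (-2 + r)/(2*r))
c(l) = 7/10 + l² + l*(-14 - l) (c(l) = (l² + (-14 - l)*l) + (½)*(-2 - 5)/(-5) = (l² + l*(-14 - l)) + (½)*(-⅕)*(-7) = (l² + l*(-14 - l)) + 7/10 = 7/10 + l² + l*(-14 - l))
T*c(30) - 1*(-16905) = 41*(7/10 - 14*30)/27 - 1*(-16905) = 41*(7/10 - 420)/27 + 16905 = (41/27)*(-4193/10) + 16905 = -171913/270 + 16905 = 4392437/270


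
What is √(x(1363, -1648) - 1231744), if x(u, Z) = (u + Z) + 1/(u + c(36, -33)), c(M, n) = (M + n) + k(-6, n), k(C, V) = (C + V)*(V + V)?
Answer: I*√4781381345115/1970 ≈ 1110.0*I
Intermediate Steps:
k(C, V) = 2*V*(C + V) (k(C, V) = (C + V)*(2*V) = 2*V*(C + V))
c(M, n) = M + n + 2*n*(-6 + n) (c(M, n) = (M + n) + 2*n*(-6 + n) = M + n + 2*n*(-6 + n))
x(u, Z) = Z + u + 1/(2577 + u) (x(u, Z) = (u + Z) + 1/(u + (36 - 33 + 2*(-33)*(-6 - 33))) = (Z + u) + 1/(u + (36 - 33 + 2*(-33)*(-39))) = (Z + u) + 1/(u + (36 - 33 + 2574)) = (Z + u) + 1/(u + 2577) = (Z + u) + 1/(2577 + u) = Z + u + 1/(2577 + u))
√(x(1363, -1648) - 1231744) = √((1 + 1363² + 2577*(-1648) + 2577*1363 - 1648*1363)/(2577 + 1363) - 1231744) = √((1 + 1857769 - 4246896 + 3512451 - 2246224)/3940 - 1231744) = √((1/3940)*(-1122899) - 1231744) = √(-1122899/3940 - 1231744) = √(-4854194259/3940) = I*√4781381345115/1970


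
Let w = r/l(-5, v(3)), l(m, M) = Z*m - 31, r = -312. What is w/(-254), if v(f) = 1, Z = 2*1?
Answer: -156/5207 ≈ -0.029960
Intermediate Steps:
Z = 2
l(m, M) = -31 + 2*m (l(m, M) = 2*m - 31 = -31 + 2*m)
w = 312/41 (w = -312/(-31 + 2*(-5)) = -312/(-31 - 10) = -312/(-41) = -312*(-1/41) = 312/41 ≈ 7.6098)
w/(-254) = (312/41)/(-254) = (312/41)*(-1/254) = -156/5207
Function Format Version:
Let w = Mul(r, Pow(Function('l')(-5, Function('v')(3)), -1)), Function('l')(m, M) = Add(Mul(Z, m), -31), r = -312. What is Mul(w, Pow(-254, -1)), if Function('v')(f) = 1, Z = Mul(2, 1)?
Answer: Rational(-156, 5207) ≈ -0.029960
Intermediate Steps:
Z = 2
Function('l')(m, M) = Add(-31, Mul(2, m)) (Function('l')(m, M) = Add(Mul(2, m), -31) = Add(-31, Mul(2, m)))
w = Rational(312, 41) (w = Mul(-312, Pow(Add(-31, Mul(2, -5)), -1)) = Mul(-312, Pow(Add(-31, -10), -1)) = Mul(-312, Pow(-41, -1)) = Mul(-312, Rational(-1, 41)) = Rational(312, 41) ≈ 7.6098)
Mul(w, Pow(-254, -1)) = Mul(Rational(312, 41), Pow(-254, -1)) = Mul(Rational(312, 41), Rational(-1, 254)) = Rational(-156, 5207)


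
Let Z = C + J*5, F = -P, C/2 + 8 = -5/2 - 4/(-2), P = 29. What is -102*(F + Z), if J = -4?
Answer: 6732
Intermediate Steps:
C = -17 (C = -16 + 2*(-5/2 - 4/(-2)) = -16 + 2*(-5*½ - 4*(-½)) = -16 + 2*(-5/2 + 2) = -16 + 2*(-½) = -16 - 1 = -17)
F = -29 (F = -1*29 = -29)
Z = -37 (Z = -17 - 4*5 = -17 - 20 = -37)
-102*(F + Z) = -102*(-29 - 37) = -102*(-66) = 6732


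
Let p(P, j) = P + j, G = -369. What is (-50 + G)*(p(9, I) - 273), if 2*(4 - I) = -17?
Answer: 210757/2 ≈ 1.0538e+5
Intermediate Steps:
I = 25/2 (I = 4 - 1/2*(-17) = 4 + 17/2 = 25/2 ≈ 12.500)
(-50 + G)*(p(9, I) - 273) = (-50 - 369)*((9 + 25/2) - 273) = -419*(43/2 - 273) = -419*(-503/2) = 210757/2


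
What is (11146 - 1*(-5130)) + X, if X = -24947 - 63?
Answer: -8734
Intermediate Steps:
X = -25010
(11146 - 1*(-5130)) + X = (11146 - 1*(-5130)) - 25010 = (11146 + 5130) - 25010 = 16276 - 25010 = -8734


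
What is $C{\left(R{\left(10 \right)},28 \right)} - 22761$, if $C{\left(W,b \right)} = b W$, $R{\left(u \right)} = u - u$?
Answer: $-22761$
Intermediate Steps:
$R{\left(u \right)} = 0$
$C{\left(W,b \right)} = W b$
$C{\left(R{\left(10 \right)},28 \right)} - 22761 = 0 \cdot 28 - 22761 = 0 - 22761 = -22761$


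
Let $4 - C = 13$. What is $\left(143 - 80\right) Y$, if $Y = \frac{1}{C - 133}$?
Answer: $- \frac{63}{142} \approx -0.44366$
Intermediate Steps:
$C = -9$ ($C = 4 - 13 = -9$)
$Y = - \frac{1}{142}$ ($Y = \frac{1}{-9 - 133} = \frac{1}{-142} = - \frac{1}{142} \approx -0.0070423$)
$\left(143 - 80\right) Y = \left(143 - 80\right) \left(- \frac{1}{142}\right) = 63 \left(- \frac{1}{142}\right) = - \frac{63}{142}$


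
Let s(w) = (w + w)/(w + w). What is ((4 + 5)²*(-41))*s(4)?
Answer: -3321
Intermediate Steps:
s(w) = 1 (s(w) = (2*w)/((2*w)) = (2*w)*(1/(2*w)) = 1)
((4 + 5)²*(-41))*s(4) = ((4 + 5)²*(-41))*1 = (9²*(-41))*1 = (81*(-41))*1 = -3321*1 = -3321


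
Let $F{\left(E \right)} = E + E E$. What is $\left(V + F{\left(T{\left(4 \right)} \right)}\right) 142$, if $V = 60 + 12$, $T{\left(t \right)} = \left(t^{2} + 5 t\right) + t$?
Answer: $243104$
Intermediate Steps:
$T{\left(t \right)} = t^{2} + 6 t$
$F{\left(E \right)} = E + E^{2}$
$V = 72$
$\left(V + F{\left(T{\left(4 \right)} \right)}\right) 142 = \left(72 + 4 \left(6 + 4\right) \left(1 + 4 \left(6 + 4\right)\right)\right) 142 = \left(72 + 4 \cdot 10 \left(1 + 4 \cdot 10\right)\right) 142 = \left(72 + 40 \left(1 + 40\right)\right) 142 = \left(72 + 40 \cdot 41\right) 142 = \left(72 + 1640\right) 142 = 1712 \cdot 142 = 243104$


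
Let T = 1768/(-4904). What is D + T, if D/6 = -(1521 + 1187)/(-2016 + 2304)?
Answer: -417653/7356 ≈ -56.777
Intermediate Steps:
T = -221/613 (T = 1768*(-1/4904) = -221/613 ≈ -0.36052)
D = -677/12 (D = 6*(-(1521 + 1187)/(-2016 + 2304)) = 6*(-2708/288) = 6*(-1*677/72) = 6*(-677/72) = -677/12 ≈ -56.417)
D + T = -677/12 - 221/613 = -417653/7356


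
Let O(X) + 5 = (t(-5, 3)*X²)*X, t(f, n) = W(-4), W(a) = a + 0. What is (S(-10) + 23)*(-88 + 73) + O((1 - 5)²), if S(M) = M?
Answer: -16584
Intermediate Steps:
W(a) = a
t(f, n) = -4
O(X) = -5 - 4*X³ (O(X) = -5 + (-4*X²)*X = -5 - 4*X³)
(S(-10) + 23)*(-88 + 73) + O((1 - 5)²) = (-10 + 23)*(-88 + 73) + (-5 - 4*(1 - 5)⁶) = 13*(-15) + (-5 - 4*((-4)²)³) = -195 + (-5 - 4*16³) = -195 + (-5 - 4*4096) = -195 + (-5 - 16384) = -195 - 16389 = -16584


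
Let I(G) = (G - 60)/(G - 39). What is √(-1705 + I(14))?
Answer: 3*I*√4731/5 ≈ 41.269*I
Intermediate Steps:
I(G) = (-60 + G)/(-39 + G)
√(-1705 + I(14)) = √(-1705 + (-60 + 14)/(-39 + 14)) = √(-1705 - 46/(-25)) = √(-1705 - 1/25*(-46)) = √(-1705 + 46/25) = √(-42579/25) = 3*I*√4731/5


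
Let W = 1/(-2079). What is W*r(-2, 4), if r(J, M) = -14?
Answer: 2/297 ≈ 0.0067340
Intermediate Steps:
W = -1/2079 ≈ -0.00048100
W*r(-2, 4) = -1/2079*(-14) = 2/297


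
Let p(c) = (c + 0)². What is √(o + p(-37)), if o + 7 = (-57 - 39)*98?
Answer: 3*I*√894 ≈ 89.699*I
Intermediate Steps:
o = -9415 (o = -7 + (-57 - 39)*98 = -7 - 96*98 = -7 - 9408 = -9415)
p(c) = c²
√(o + p(-37)) = √(-9415 + (-37)²) = √(-9415 + 1369) = √(-8046) = 3*I*√894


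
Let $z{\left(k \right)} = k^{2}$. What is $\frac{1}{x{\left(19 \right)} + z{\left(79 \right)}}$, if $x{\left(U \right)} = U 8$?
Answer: $\frac{1}{6393} \approx 0.00015642$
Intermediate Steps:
$x{\left(U \right)} = 8 U$
$\frac{1}{x{\left(19 \right)} + z{\left(79 \right)}} = \frac{1}{8 \cdot 19 + 79^{2}} = \frac{1}{152 + 6241} = \frac{1}{6393}$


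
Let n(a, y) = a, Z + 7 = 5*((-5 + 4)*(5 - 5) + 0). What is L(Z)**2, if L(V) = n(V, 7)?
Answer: 49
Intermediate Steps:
Z = -7 (Z = -7 + 5*((-5 + 4)*(5 - 5) + 0) = -7 + 5*(-1*0 + 0) = -7 + 5*(0 + 0) = -7 + 5*0 = -7 + 0 = -7)
L(V) = V
L(Z)**2 = (-7)**2 = 49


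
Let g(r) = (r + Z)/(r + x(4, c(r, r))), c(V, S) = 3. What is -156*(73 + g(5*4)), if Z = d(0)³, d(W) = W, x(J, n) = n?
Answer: -265044/23 ≈ -11524.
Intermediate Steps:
Z = 0 (Z = 0³ = 0)
g(r) = r/(3 + r) (g(r) = (r + 0)/(r + 3) = r/(3 + r))
-156*(73 + g(5*4)) = -156*(73 + (5*4)/(3 + 5*4)) = -156*(73 + 20/(3 + 20)) = -156*(73 + 20/23) = -156*1699/23 = -265044/23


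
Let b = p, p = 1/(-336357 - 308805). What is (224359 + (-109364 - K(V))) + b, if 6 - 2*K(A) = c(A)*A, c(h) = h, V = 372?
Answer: 118828517807/645162 ≈ 1.8418e+5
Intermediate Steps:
K(A) = 3 - A²/2 (K(A) = 3 - A*A/2 = 3 - A²/2)
p = -1/645162 (p = 1/(-645162) = -1/645162 ≈ -1.5500e-6)
b = -1/645162 ≈ -1.5500e-6
(224359 + (-109364 - K(V))) + b = (224359 + (-109364 - (3 - ½*372²))) - 1/645162 = (224359 + (-109364 - (3 - ½*138384))) - 1/645162 = (224359 + (-109364 - (3 - 69192))) - 1/645162 = (224359 + (-109364 - 1*(-69189))) - 1/645162 = (224359 + (-109364 + 69189)) - 1/645162 = (224359 - 40175) - 1/645162 = 184184 - 1/645162 = 118828517807/645162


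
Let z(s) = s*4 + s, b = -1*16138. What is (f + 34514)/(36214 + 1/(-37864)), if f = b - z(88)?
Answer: 679128704/1371206895 ≈ 0.49528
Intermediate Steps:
b = -16138
z(s) = 5*s (z(s) = 4*s + s = 5*s)
f = -16578 (f = -16138 - 5*88 = -16138 - 1*440 = -16138 - 440 = -16578)
(f + 34514)/(36214 + 1/(-37864)) = (-16578 + 34514)/(36214 + 1/(-37864)) = 17936/(36214 - 1/37864) = 17936/(1371206895/37864) = 17936*(37864/1371206895) = 679128704/1371206895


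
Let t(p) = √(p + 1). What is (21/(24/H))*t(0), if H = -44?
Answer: -77/2 ≈ -38.500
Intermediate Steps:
t(p) = √(1 + p)
(21/(24/H))*t(0) = (21/(24/(-44)))*√(1 + 0) = (21/(24*(-1/44)))*√1 = (21/(-6/11))*1 = -11/6*21*1 = -77/2*1 = -77/2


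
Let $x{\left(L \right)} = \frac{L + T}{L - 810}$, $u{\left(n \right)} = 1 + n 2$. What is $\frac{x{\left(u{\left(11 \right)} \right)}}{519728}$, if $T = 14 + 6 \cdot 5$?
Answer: $- \frac{67}{409025936} \approx -1.638 \cdot 10^{-7}$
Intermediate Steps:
$u{\left(n \right)} = 1 + 2 n$
$T = 44$ ($T = 14 + 30 = 44$)
$x{\left(L \right)} = \frac{44 + L}{-810 + L}$ ($x{\left(L \right)} = \frac{L + 44}{L - 810} = \frac{44 + L}{-810 + L}$)
$\frac{x{\left(u{\left(11 \right)} \right)}}{519728} = \frac{\frac{1}{-810 + \left(1 + 2 \cdot 11\right)} \left(44 + \left(1 + 2 \cdot 11\right)\right)}{519728} = \frac{44 + \left(1 + 22\right)}{-810 + \left(1 + 22\right)} \frac{1}{519728} = \frac{44 + 23}{-810 + 23} \cdot \frac{1}{519728} = \frac{1}{-787} \cdot 67 \cdot \frac{1}{519728} = \left(- \frac{1}{787}\right) 67 \cdot \frac{1}{519728} = \left(- \frac{67}{787}\right) \frac{1}{519728} = - \frac{67}{409025936}$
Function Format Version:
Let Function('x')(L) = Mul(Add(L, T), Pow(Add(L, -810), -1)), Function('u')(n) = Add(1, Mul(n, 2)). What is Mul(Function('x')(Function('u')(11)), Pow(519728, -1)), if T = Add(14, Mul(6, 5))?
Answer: Rational(-67, 409025936) ≈ -1.6380e-7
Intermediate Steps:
Function('u')(n) = Add(1, Mul(2, n))
T = 44 (T = Add(14, 30) = 44)
Function('x')(L) = Mul(Pow(Add(-810, L), -1), Add(44, L)) (Function('x')(L) = Mul(Add(L, 44), Pow(Add(L, -810), -1)) = Mul(Add(44, L), Pow(Add(-810, L), -1)) = Mul(Pow(Add(-810, L), -1), Add(44, L)))
Mul(Function('x')(Function('u')(11)), Pow(519728, -1)) = Mul(Mul(Pow(Add(-810, Add(1, Mul(2, 11))), -1), Add(44, Add(1, Mul(2, 11)))), Pow(519728, -1)) = Mul(Mul(Pow(Add(-810, Add(1, 22)), -1), Add(44, Add(1, 22))), Rational(1, 519728)) = Mul(Mul(Pow(Add(-810, 23), -1), Add(44, 23)), Rational(1, 519728)) = Mul(Mul(Pow(-787, -1), 67), Rational(1, 519728)) = Mul(Mul(Rational(-1, 787), 67), Rational(1, 519728)) = Mul(Rational(-67, 787), Rational(1, 519728)) = Rational(-67, 409025936)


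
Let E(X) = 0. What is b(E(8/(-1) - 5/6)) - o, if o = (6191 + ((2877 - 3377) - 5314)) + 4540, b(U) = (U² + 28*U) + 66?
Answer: -4851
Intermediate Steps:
b(U) = 66 + U² + 28*U
o = 4917 (o = (6191 + (-500 - 5314)) + 4540 = (6191 - 5814) + 4540 = 377 + 4540 = 4917)
b(E(8/(-1) - 5/6)) - o = (66 + 0² + 28*0) - 1*4917 = (66 + 0 + 0) - 4917 = 66 - 4917 = -4851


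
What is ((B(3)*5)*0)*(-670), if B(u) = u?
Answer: 0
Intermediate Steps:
((B(3)*5)*0)*(-670) = ((3*5)*0)*(-670) = (15*0)*(-670) = 0*(-670) = 0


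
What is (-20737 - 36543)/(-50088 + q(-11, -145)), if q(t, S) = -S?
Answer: 57280/49943 ≈ 1.1469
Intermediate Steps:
(-20737 - 36543)/(-50088 + q(-11, -145)) = (-20737 - 36543)/(-50088 - 1*(-145)) = -57280/(-50088 + 145) = -57280/(-49943) = -57280*(-1/49943) = 57280/49943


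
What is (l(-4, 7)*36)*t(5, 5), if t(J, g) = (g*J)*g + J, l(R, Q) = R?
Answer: -18720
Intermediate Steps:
t(J, g) = J + J*g² (t(J, g) = (J*g)*g + J = J*g² + J = J + J*g²)
(l(-4, 7)*36)*t(5, 5) = (-4*36)*(5*(1 + 5²)) = -720*(1 + 25) = -720*26 = -144*130 = -18720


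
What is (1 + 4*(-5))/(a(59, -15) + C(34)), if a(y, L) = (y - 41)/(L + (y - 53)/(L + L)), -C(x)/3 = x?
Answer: 722/3921 ≈ 0.18414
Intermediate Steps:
C(x) = -3*x
a(y, L) = (-41 + y)/(L + (-53 + y)/(2*L)) (a(y, L) = (-41 + y)/(L + (-53 + y)/((2*L))) = (-41 + y)/(L + (-53 + y)*(1/(2*L))) = (-41 + y)/(L + (-53 + y)/(2*L)))
(1 + 4*(-5))/(a(59, -15) + C(34)) = (1 + 4*(-5))/(2*(-15)*(-41 + 59)/(-53 + 59 + 2*(-15)²) - 3*34) = (1 - 20)/(2*(-15)*18/(-53 + 59 + 2*225) - 102) = -19/(2*(-15)*18/(-53 + 59 + 450) - 102) = -19/(2*(-15)*18/456 - 102) = -19/(2*(-15)*(1/456)*18 - 102) = -19/(-45/38 - 102) = -19/(-3921/38) = -38/3921*(-19) = 722/3921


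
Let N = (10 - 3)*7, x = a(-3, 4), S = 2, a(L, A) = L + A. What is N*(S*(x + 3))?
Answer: 392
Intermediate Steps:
a(L, A) = A + L
x = 1 (x = 4 - 3 = 1)
N = 49 (N = 7*7 = 49)
N*(S*(x + 3)) = 49*(2*(1 + 3)) = 49*(2*4) = 49*8 = 392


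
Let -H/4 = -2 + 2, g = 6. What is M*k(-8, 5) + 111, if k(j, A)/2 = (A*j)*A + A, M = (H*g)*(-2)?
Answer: 111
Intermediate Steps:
H = 0 (H = -4*(-2 + 2) = -4*0 = 0)
M = 0 (M = (0*6)*(-2) = 0*(-2) = 0)
k(j, A) = 2*A + 2*j*A² (k(j, A) = 2*((A*j)*A + A) = 2*(j*A² + A) = 2*(A + j*A²) = 2*A + 2*j*A²)
M*k(-8, 5) + 111 = 0*(2*5*(1 + 5*(-8))) + 111 = 0*(2*5*(1 - 40)) + 111 = 0*(2*5*(-39)) + 111 = 0*(-390) + 111 = 0 + 111 = 111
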